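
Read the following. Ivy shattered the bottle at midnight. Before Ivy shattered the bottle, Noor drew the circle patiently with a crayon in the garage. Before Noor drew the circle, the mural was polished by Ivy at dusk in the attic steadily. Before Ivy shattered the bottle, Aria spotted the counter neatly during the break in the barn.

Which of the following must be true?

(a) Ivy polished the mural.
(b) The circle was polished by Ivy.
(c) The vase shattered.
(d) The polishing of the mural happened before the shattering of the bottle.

(a), (d)

(a) Entailed — the original entails any weakening of itself; this just drops 'at dusk', 'steadily', 'in the attic'.
(b) Not entailed — Ivy polished the mural, not the circle; the circle belongs to the drawing event.
(c) Not entailed — the bottle is what shattered, not the vase.
(d) Entailed — the narrative places the polishing before the shattering.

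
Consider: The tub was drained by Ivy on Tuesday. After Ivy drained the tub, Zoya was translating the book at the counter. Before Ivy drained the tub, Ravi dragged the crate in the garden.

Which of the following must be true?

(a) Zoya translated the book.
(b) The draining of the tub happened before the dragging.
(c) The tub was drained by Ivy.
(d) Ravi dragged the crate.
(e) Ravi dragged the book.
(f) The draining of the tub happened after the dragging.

(a) Not entailed — 'was translating' is progressive on an accomplishment; it does not entail the completed 'translated'.
(b) Not entailed — the narrative places the dragging before the draining, not after.
(c) Entailed — this follows by dropping conjuncts from the draining event's description.
(d) Entailed — this follows by dropping conjuncts from the dragging event's description.
(e) Not entailed — Ravi dragged the crate, not the book; the book belongs to the translating event.
(f) Entailed — the narrative places the dragging before the draining.

(c), (d), (f)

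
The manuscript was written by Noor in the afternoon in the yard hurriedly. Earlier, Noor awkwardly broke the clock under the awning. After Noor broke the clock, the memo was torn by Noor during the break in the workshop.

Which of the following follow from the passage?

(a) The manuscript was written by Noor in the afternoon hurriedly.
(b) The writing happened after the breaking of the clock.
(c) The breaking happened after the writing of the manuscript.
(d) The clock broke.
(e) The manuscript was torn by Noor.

(a), (b), (d)

(a) Entailed — this follows by dropping conjuncts from the writing event's description.
(b) Entailed — the narrative places the breaking before the writing.
(c) Not entailed — the narrative places the breaking before the writing, not after.
(d) Entailed — 'Noor broke the clock' is causative; it entails the inchoative 'the clock broke'.
(e) Not entailed — Noor tore the memo, not the manuscript; the manuscript belongs to the writing event.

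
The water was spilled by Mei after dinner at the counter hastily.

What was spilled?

'the water' marks the patient of the spilling event.

the water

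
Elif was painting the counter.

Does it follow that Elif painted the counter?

'was painting' is progressive; for an accomplishment like 'paint the counter', it doesn't entail completion.

no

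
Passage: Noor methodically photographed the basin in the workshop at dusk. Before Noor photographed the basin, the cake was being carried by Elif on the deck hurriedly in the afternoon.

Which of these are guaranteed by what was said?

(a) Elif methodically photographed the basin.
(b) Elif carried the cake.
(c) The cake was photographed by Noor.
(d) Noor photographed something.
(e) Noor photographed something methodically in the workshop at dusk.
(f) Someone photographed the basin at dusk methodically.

(a) Not entailed — the passage has Noor photographing the basin, not Elif.
(b) Entailed — 'carry' is an activity; 'was carrying' entails that some carrying happened, so 'carried' holds.
(c) Not entailed — Noor photographed the basin, not the cake; the cake belongs to the carrying event.
(d) Entailed — every conjunct here is already in the original photographing event.
(e) Entailed — this follows by dropping conjuncts from the photographing event's description.
(f) Entailed — every conjunct here is already in the original photographing event.

(b), (d), (e), (f)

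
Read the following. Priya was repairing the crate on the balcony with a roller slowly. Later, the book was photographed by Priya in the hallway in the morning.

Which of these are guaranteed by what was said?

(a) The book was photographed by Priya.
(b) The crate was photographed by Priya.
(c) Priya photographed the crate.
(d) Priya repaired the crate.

(a)

(a) Entailed — every conjunct here is already in the original photographing event.
(b) Not entailed — Priya photographed the book, not the crate; the crate belongs to the repairing event.
(c) Not entailed — Priya photographed the book, not the crate; the crate belongs to the repairing event.
(d) Not entailed — 'was repairing' is progressive on an accomplishment; it does not entail the completed 'repaired'.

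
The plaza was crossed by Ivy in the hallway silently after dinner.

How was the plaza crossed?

'silently' marks the manner of the crossing event.

silently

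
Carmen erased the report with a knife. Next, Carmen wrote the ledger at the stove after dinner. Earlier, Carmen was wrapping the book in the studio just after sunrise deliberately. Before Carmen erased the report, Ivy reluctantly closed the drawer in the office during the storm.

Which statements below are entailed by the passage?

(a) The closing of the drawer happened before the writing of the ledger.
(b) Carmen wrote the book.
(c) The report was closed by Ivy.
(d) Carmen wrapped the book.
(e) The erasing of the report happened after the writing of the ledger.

(a)

(a) Entailed — the narrative places the closing before the writing.
(b) Not entailed — Carmen wrote the ledger, not the book; the book belongs to the wrapping event.
(c) Not entailed — Ivy closed the drawer, not the report; the report belongs to the erasing event.
(d) Not entailed — 'was wrapping' is progressive on an accomplishment; it does not entail the completed 'wrapped'.
(e) Not entailed — the narrative places the erasing before the writing, not after.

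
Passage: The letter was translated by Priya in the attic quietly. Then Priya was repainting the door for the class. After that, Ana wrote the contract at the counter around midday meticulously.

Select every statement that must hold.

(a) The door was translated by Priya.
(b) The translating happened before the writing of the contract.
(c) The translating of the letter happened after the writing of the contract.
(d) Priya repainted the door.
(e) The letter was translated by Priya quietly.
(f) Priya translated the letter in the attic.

(b), (e), (f)

(a) Not entailed — Priya translated the letter, not the door; the door belongs to the repainting event.
(b) Entailed — the narrative places the translating before the writing.
(c) Not entailed — the narrative places the translating before the writing, not after.
(d) Not entailed — 'was repainting' is progressive on an accomplishment; it does not entail the completed 'repainted'.
(e) Entailed — dropping 'in the attic' leaves a sub-description the original still satisfies.
(f) Entailed — every conjunct here is already in the original translating event.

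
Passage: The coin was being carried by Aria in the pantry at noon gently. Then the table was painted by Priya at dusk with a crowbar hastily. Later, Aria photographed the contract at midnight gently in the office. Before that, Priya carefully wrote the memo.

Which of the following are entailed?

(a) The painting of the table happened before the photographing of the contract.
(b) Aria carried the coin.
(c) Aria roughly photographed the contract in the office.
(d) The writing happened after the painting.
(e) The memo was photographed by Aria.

(a), (b)

(a) Entailed — the narrative places the painting before the photographing.
(b) Entailed — 'carry' is an activity; 'was carrying' entails that some carrying happened, so 'carried' holds.
(c) Not entailed — 'roughly' adds a manner not in (and inconsistent with) the original.
(d) Not entailed — the narrative doesn't order the painting relative to the writing.
(e) Not entailed — Aria photographed the contract, not the memo; the memo belongs to the writing event.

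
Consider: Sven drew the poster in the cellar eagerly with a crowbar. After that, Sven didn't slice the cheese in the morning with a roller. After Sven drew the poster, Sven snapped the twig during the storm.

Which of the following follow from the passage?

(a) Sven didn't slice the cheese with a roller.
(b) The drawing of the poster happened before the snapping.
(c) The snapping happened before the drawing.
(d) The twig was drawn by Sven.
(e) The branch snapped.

(a) Not entailed — dropping 'in the morning' under negation is not valid — the original leaves open that Sven sliced the cheese some other way.
(b) Entailed — the narrative places the drawing before the snapping.
(c) Not entailed — the narrative places the drawing before the snapping, not after.
(d) Not entailed — Sven drew the poster, not the twig; the twig belongs to the snapping event.
(e) Not entailed — the twig is what snapped, not the branch.

(b)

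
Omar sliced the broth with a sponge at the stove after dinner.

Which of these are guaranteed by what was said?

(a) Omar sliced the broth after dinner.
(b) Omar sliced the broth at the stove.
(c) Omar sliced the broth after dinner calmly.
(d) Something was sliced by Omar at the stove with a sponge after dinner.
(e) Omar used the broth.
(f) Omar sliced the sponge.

(a), (b), (d)

(a) Entailed — this follows by dropping conjuncts from the slicing event's description.
(b) Entailed — dropping 'after dinner', 'with a sponge' leaves a sub-description the original still satisfies.
(c) Not entailed — 'calmly' adds information not in the original event.
(d) Entailed — the original entails any weakening of itself; this just generalizes the patient.
(e) Not entailed — the broth is the patient, not an instrument — Omar used a sponge.
(f) Not entailed — the sponge is the instrument, not what was sliced.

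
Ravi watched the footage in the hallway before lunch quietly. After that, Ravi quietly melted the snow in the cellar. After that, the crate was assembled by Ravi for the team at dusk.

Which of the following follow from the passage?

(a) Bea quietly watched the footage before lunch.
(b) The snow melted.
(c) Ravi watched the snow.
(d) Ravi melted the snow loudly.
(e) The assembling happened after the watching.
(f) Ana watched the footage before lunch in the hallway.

(b), (e)

(a) Not entailed — the passage has Ravi watching the footage, not Bea.
(b) Entailed — 'Ravi melted the snow' is causative; it entails the inchoative 'the snow melted'.
(c) Not entailed — Ravi watched the footage, not the snow; the snow belongs to the melting event.
(d) Not entailed — 'loudly' adds a manner not in (and inconsistent with) the original.
(e) Entailed — the narrative places the watching before the assembling.
(f) Not entailed — the passage has Ravi watching the footage, not Ana.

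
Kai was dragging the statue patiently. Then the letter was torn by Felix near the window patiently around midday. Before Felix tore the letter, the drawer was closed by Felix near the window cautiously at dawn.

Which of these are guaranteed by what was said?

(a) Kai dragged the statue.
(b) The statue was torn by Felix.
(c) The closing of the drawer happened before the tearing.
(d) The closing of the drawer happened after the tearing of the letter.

(a) Entailed — 'drag' is an activity; 'was dragging' entails that some dragging happened, so 'dragged' holds.
(b) Not entailed — Felix tore the letter, not the statue; the statue belongs to the dragging event.
(c) Entailed — the narrative places the closing before the tearing.
(d) Not entailed — the narrative places the closing before the tearing, not after.

(a), (c)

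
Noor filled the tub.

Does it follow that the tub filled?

'Noor filled the tub' is the causative; it entails the inchoative 'the tub filled'.

yes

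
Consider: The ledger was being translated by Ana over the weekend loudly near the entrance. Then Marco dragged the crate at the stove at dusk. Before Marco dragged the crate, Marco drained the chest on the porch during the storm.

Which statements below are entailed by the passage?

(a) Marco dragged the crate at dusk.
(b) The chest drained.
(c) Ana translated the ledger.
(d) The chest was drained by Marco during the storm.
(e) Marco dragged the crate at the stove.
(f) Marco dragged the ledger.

(a) Entailed — this follows by dropping conjuncts from the dragging event's description.
(b) Entailed — 'Marco drained the chest' is causative; it entails the inchoative 'the chest drained'.
(c) Not entailed — 'was translating' is progressive on an accomplishment; it does not entail the completed 'translated'.
(d) Entailed — this follows by dropping conjuncts from the draining event's description.
(e) Entailed — dropping 'at dusk' leaves a sub-description the original still satisfies.
(f) Not entailed — Marco dragged the crate, not the ledger; the ledger belongs to the translating event.

(a), (b), (d), (e)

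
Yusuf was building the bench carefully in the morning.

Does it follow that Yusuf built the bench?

no

'was building' is progressive; for an accomplishment like 'build the bench', it doesn't entail completion.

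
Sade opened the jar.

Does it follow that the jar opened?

'Sade opened the jar' is the causative; it entails the inchoative 'the jar opened'.

yes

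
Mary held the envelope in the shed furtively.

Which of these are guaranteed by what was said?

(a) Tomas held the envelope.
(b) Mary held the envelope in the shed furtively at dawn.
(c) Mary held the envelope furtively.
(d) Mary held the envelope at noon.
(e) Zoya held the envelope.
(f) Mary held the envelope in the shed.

(a) Not entailed — the passage has Mary holding the envelope, not Tomas.
(b) Not entailed — 'at dawn' adds information not in the original event.
(c) Entailed — dropping 'in the shed' leaves a sub-description the original still satisfies.
(d) Not entailed — 'at noon' adds information not in the original event.
(e) Not entailed — the passage has Mary holding the envelope, not Zoya.
(f) Entailed — every conjunct here is already in the original holding event.

(c), (f)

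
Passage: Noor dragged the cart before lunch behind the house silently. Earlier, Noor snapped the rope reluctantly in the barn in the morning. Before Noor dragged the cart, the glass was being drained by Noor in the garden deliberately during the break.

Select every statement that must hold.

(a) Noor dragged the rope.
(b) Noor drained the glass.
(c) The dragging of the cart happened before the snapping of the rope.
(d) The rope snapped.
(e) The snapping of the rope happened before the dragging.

(a) Not entailed — Noor dragged the cart, not the rope; the rope belongs to the snapping event.
(b) Not entailed — 'was draining' is progressive on an accomplishment; it does not entail the completed 'drained'.
(c) Not entailed — the narrative places the snapping before the dragging, not after.
(d) Entailed — 'Noor snapped the rope' is causative; it entails the inchoative 'the rope snapped'.
(e) Entailed — the narrative places the snapping before the dragging.

(d), (e)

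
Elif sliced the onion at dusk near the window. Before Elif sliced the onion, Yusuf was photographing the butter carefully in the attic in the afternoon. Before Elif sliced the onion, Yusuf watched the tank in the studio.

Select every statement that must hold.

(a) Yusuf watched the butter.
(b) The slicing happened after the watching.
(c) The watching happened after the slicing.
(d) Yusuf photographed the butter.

(b)

(a) Not entailed — Yusuf watched the tank, not the butter; the butter belongs to the photographing event.
(b) Entailed — the narrative places the watching before the slicing.
(c) Not entailed — the narrative places the watching before the slicing, not after.
(d) Not entailed — 'was photographing' is progressive on an accomplishment; it does not entail the completed 'photographed'.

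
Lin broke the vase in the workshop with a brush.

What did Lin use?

'with a brush' marks the instrument of the breaking event.

a brush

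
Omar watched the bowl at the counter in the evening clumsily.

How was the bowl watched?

'clumsily' marks the manner of the watching event.

clumsily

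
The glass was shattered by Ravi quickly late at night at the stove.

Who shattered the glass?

Ravi

'Ravi' marks the agent of the shattering event.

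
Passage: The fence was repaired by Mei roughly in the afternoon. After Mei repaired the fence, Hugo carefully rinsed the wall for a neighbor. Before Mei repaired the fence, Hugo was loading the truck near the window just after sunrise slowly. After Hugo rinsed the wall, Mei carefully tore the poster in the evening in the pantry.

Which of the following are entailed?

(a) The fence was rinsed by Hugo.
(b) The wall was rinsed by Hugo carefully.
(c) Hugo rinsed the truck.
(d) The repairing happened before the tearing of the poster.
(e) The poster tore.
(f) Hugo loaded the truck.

(b), (d), (e)

(a) Not entailed — Hugo rinsed the wall, not the fence; the fence belongs to the repairing event.
(b) Entailed — this follows by dropping conjuncts from the rinsing event's description.
(c) Not entailed — Hugo rinsed the wall, not the truck; the truck belongs to the loading event.
(d) Entailed — the narrative places the repairing before the tearing.
(e) Entailed — 'Mei tore the poster' is causative; it entails the inchoative 'the poster tore'.
(f) Not entailed — 'was loading' is progressive on an accomplishment; it does not entail the completed 'loaded'.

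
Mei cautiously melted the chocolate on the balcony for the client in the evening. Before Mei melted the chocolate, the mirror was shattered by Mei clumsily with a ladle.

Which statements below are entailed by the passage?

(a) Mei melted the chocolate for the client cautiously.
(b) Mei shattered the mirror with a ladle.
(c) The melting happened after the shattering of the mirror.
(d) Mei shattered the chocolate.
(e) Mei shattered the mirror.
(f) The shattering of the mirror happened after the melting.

(a), (b), (c), (e)

(a) Entailed — every conjunct here is already in the original melting event.
(b) Entailed — dropping 'clumsily' leaves a sub-description the original still satisfies.
(c) Entailed — the narrative places the shattering before the melting.
(d) Not entailed — Mei shattered the mirror, not the chocolate; the chocolate belongs to the melting event.
(e) Entailed — this follows by dropping conjuncts from the shattering event's description.
(f) Not entailed — the narrative places the shattering before the melting, not after.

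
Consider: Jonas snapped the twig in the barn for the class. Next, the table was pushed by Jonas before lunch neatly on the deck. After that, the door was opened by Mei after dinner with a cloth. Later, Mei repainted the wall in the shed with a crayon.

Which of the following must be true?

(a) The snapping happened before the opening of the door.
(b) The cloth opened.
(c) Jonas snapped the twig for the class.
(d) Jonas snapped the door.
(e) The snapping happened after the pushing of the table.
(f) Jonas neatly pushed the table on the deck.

(a) Entailed — the narrative places the snapping before the opening.
(b) Not entailed — the door is what opened, not the cloth.
(c) Entailed — the original entails any weakening of itself; this just drops 'in the barn'.
(d) Not entailed — Jonas snapped the twig, not the door; the door belongs to the opening event.
(e) Not entailed — the narrative places the snapping before the pushing, not after.
(f) Entailed — every conjunct here is already in the original pushing event.

(a), (c), (f)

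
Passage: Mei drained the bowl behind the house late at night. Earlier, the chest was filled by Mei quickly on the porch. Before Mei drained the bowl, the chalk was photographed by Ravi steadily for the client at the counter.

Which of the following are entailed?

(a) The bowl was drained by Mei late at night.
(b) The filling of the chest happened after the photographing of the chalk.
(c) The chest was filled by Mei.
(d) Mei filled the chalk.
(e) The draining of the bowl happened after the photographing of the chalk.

(a) Entailed — dropping 'behind the house' leaves a sub-description the original still satisfies.
(b) Not entailed — the narrative doesn't order the photographing relative to the filling.
(c) Entailed — every conjunct here is already in the original filling event.
(d) Not entailed — Mei filled the chest, not the chalk; the chalk belongs to the photographing event.
(e) Entailed — the narrative places the photographing before the draining.

(a), (c), (e)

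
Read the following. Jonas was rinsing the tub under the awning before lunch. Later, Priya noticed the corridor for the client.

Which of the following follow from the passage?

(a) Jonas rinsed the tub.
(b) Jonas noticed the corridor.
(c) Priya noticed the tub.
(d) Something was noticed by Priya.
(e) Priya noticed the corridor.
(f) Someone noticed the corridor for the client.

(a), (d), (e), (f)

(a) Entailed — 'rinse' is an activity; 'was rinsing' entails that some rinsing happened, so 'rinsed' holds.
(b) Not entailed — the passage has Priya noticing the corridor, not Jonas.
(c) Not entailed — Priya noticed the corridor, not the tub; the tub belongs to the rinsing event.
(d) Entailed — the original entails any weakening of itself; this just drops 'for the client' and generalizes the patient.
(e) Entailed — dropping 'for the client' leaves a sub-description the original still satisfies.
(f) Entailed — this follows by dropping conjuncts from the noticing event's description.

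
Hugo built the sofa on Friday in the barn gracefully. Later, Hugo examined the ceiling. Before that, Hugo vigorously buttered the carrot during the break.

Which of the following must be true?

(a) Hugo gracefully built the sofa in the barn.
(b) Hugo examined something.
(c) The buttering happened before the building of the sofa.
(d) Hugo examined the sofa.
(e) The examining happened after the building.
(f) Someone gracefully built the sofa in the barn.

(a) Entailed — this follows by dropping conjuncts from the building event's description.
(b) Entailed — this follows by dropping conjuncts from the examining event's description.
(c) Not entailed — the narrative doesn't order the buttering relative to the building.
(d) Not entailed — Hugo examined the ceiling, not the sofa; the sofa belongs to the building event.
(e) Entailed — the narrative places the building before the examining.
(f) Entailed — every conjunct here is already in the original building event.

(a), (b), (e), (f)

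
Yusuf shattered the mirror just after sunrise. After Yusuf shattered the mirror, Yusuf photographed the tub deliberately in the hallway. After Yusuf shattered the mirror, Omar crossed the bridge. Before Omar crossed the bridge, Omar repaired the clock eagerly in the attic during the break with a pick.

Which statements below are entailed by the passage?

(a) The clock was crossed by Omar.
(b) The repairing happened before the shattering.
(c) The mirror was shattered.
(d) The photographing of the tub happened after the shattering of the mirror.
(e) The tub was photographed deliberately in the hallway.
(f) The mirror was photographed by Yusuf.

(c), (d), (e)

(a) Not entailed — Omar crossed the bridge, not the clock; the clock belongs to the repairing event.
(b) Not entailed — the narrative doesn't order the repairing relative to the shattering.
(c) Entailed — dropping 'just after sunrise' and generalizing the agent leaves a sub-description the original still satisfies.
(d) Entailed — the narrative places the shattering before the photographing.
(e) Entailed — every conjunct here is already in the original photographing event.
(f) Not entailed — Yusuf photographed the tub, not the mirror; the mirror belongs to the shattering event.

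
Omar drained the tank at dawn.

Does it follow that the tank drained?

yes

'Omar drained the tank' is the causative; it entails the inchoative 'the tank drained'.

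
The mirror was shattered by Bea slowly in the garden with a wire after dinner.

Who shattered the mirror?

'Bea' marks the agent of the shattering event.

Bea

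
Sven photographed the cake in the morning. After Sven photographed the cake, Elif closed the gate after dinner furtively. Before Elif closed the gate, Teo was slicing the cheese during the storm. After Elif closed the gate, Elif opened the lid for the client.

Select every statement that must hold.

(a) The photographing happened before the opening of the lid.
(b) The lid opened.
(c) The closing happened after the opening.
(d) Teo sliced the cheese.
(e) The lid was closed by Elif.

(a), (b)

(a) Entailed — the narrative places the photographing before the opening.
(b) Entailed — 'Elif opened the lid' is causative; it entails the inchoative 'the lid opened'.
(c) Not entailed — the narrative places the closing before the opening, not after.
(d) Not entailed — 'was slicing' is progressive on an accomplishment; it does not entail the completed 'sliced'.
(e) Not entailed — Elif closed the gate, not the lid; the lid belongs to the opening event.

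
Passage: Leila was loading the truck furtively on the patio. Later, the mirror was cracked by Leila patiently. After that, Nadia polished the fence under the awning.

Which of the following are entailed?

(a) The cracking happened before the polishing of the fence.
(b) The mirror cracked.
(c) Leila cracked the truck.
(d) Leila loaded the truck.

(a) Entailed — the narrative places the cracking before the polishing.
(b) Entailed — 'Leila cracked the mirror' is causative; it entails the inchoative 'the mirror cracked'.
(c) Not entailed — Leila cracked the mirror, not the truck; the truck belongs to the loading event.
(d) Not entailed — 'was loading' is progressive on an accomplishment; it does not entail the completed 'loaded'.

(a), (b)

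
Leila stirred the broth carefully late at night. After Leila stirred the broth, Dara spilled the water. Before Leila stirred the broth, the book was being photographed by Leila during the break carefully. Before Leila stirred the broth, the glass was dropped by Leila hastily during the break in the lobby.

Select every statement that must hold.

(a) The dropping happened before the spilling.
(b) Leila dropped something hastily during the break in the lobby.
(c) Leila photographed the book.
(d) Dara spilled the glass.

(a) Entailed — the narrative places the dropping before the spilling.
(b) Entailed — the original entails any weakening of itself; this just generalizes the patient.
(c) Not entailed — 'was photographing' is progressive on an accomplishment; it does not entail the completed 'photographed'.
(d) Not entailed — Dara spilled the water, not the glass; the glass belongs to the dropping event.

(a), (b)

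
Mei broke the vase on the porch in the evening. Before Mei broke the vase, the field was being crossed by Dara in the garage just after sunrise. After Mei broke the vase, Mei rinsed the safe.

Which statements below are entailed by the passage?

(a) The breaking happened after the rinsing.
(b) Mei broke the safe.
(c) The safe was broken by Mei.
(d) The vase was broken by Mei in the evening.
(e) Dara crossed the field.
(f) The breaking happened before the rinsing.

(d), (f)

(a) Not entailed — the narrative places the breaking before the rinsing, not after.
(b) Not entailed — Mei broke the vase, not the safe; the safe belongs to the rinsing event.
(c) Not entailed — Mei broke the vase, not the safe; the safe belongs to the rinsing event.
(d) Entailed — dropping 'on the porch' leaves a sub-description the original still satisfies.
(e) Not entailed — 'was crossing' is progressive on an accomplishment; it does not entail the completed 'crossed'.
(f) Entailed — the narrative places the breaking before the rinsing.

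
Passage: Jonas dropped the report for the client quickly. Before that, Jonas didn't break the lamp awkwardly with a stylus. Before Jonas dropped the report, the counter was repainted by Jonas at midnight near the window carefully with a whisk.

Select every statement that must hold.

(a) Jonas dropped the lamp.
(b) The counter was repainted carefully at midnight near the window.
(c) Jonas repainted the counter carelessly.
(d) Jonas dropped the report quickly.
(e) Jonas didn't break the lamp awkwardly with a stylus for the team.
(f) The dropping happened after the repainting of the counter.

(a) Not entailed — Jonas dropped the report, not the lamp; the lamp belongs to the breaking event.
(b) Entailed — this follows by dropping conjuncts from the repainting event's description.
(c) Not entailed — 'carelessly' adds a manner not in (and inconsistent with) the original.
(d) Entailed — every conjunct here is already in the original dropping event.
(e) Entailed — under negation, adding a further restriction is entailed: if no such breaking event occurred, none occurred for the team either.
(f) Entailed — the narrative places the repainting before the dropping.

(b), (d), (e), (f)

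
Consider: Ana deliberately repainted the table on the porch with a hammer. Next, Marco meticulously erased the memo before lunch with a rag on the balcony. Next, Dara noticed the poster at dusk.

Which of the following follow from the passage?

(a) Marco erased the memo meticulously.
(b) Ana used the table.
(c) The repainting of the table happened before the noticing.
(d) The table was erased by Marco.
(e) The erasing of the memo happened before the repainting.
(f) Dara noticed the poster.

(a), (c), (f)

(a) Entailed — dropping 'on the balcony', 'before lunch', 'with a rag' leaves a sub-description the original still satisfies.
(b) Not entailed — the table is the patient, not an instrument — Ana used a hammer.
(c) Entailed — the narrative places the repainting before the noticing.
(d) Not entailed — Marco erased the memo, not the table; the table belongs to the repainting event.
(e) Not entailed — the narrative places the repainting before the erasing, not after.
(f) Entailed — dropping 'at dusk' leaves a sub-description the original still satisfies.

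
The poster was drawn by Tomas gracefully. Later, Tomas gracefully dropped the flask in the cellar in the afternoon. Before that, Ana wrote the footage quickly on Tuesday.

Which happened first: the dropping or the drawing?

the drawing

The connectives place the drawing before the dropping.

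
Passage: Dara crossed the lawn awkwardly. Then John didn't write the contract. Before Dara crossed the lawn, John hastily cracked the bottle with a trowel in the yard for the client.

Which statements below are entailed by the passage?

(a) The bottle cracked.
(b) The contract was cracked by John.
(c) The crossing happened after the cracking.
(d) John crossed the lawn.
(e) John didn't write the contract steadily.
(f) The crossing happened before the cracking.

(a), (c), (e)

(a) Entailed — 'John cracked the bottle' is causative; it entails the inchoative 'the bottle cracked'.
(b) Not entailed — John cracked the bottle, not the contract; the contract belongs to the writing event.
(c) Entailed — the narrative places the cracking before the crossing.
(d) Not entailed — the passage has Dara crossing the lawn, not John.
(e) Entailed — under negation, adding a further restriction is entailed: if no such writing event occurred, none occurred steadily either.
(f) Not entailed — the narrative places the cracking before the crossing, not after.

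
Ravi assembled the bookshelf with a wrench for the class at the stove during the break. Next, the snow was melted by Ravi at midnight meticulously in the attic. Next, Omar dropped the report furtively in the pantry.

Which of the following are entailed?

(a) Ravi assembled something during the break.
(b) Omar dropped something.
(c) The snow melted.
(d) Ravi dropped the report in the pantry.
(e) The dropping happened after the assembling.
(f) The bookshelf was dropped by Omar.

(a), (b), (c), (e)

(a) Entailed — the original entails any weakening of itself; this just drops 'with a wrench', 'at the stove', 'for the class' and generalizes the patient.
(b) Entailed — this follows by dropping conjuncts from the dropping event's description.
(c) Entailed — 'Ravi melted the snow' is causative; it entails the inchoative 'the snow melted'.
(d) Not entailed — the passage has Omar dropping the report, not Ravi.
(e) Entailed — the narrative places the assembling before the dropping.
(f) Not entailed — Omar dropped the report, not the bookshelf; the bookshelf belongs to the assembling event.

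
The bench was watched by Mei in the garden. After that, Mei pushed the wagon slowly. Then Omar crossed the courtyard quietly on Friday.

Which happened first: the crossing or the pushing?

the pushing

The connectives place the pushing before the crossing.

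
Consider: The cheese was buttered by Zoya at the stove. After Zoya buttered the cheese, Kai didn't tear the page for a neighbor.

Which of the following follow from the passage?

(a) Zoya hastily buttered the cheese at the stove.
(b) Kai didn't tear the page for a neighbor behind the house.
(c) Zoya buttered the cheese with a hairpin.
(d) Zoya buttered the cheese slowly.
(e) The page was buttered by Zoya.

(a) Not entailed — 'hastily' adds information not in the original event.
(b) Entailed — under negation, adding a further restriction is entailed: if no such tearing event occurred, none occurred behind the house either.
(c) Not entailed — 'with a hairpin' adds information not in the original event.
(d) Not entailed — 'slowly' adds information not in the original event.
(e) Not entailed — Zoya buttered the cheese, not the page; the page belongs to the tearing event.

(b)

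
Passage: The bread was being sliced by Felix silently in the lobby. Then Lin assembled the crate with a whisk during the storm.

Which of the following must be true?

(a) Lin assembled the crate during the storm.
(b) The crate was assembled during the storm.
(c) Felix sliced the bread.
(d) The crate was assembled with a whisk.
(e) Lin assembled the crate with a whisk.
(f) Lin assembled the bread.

(a), (b), (d), (e)

(a) Entailed — this follows by dropping conjuncts from the assembling event's description.
(b) Entailed — the original entails any weakening of itself; this just drops 'with a whisk' and generalizes the agent.
(c) Not entailed — 'was slicing' is progressive on an accomplishment; it does not entail the completed 'sliced'.
(d) Entailed — dropping 'during the storm' and generalizing the agent leaves a sub-description the original still satisfies.
(e) Entailed — this follows by dropping conjuncts from the assembling event's description.
(f) Not entailed — Lin assembled the crate, not the bread; the bread belongs to the slicing event.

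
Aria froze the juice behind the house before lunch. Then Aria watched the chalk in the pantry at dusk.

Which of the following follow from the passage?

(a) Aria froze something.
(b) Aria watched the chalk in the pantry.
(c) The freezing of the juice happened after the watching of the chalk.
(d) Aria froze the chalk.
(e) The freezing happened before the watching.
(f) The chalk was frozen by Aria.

(a), (b), (e)

(a) Entailed — dropping 'behind the house', 'before lunch' and generalizing the patient leaves a sub-description the original still satisfies.
(b) Entailed — this follows by dropping conjuncts from the watching event's description.
(c) Not entailed — the narrative places the freezing before the watching, not after.
(d) Not entailed — Aria froze the juice, not the chalk; the chalk belongs to the watching event.
(e) Entailed — the narrative places the freezing before the watching.
(f) Not entailed — Aria froze the juice, not the chalk; the chalk belongs to the watching event.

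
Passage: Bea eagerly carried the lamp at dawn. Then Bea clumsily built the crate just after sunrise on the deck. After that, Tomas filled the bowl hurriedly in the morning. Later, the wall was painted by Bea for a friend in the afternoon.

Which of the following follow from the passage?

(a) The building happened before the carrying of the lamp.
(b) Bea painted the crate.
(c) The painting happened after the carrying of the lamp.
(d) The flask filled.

(c)

(a) Not entailed — the narrative places the carrying before the building, not after.
(b) Not entailed — Bea painted the wall, not the crate; the crate belongs to the building event.
(c) Entailed — the narrative places the carrying before the painting.
(d) Not entailed — the bowl is what filled, not the flask.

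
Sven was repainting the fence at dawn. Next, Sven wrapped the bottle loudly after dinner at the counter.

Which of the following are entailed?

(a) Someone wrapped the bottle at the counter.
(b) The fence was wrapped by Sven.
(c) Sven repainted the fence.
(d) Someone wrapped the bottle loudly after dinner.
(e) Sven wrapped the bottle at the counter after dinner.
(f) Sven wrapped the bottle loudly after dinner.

(a) Entailed — every conjunct here is already in the original wrapping event.
(b) Not entailed — Sven wrapped the bottle, not the fence; the fence belongs to the repainting event.
(c) Not entailed — 'was repainting' is progressive on an accomplishment; it does not entail the completed 'repainted'.
(d) Entailed — dropping 'at the counter' and generalizing the agent leaves a sub-description the original still satisfies.
(e) Entailed — every conjunct here is already in the original wrapping event.
(f) Entailed — this follows by dropping conjuncts from the wrapping event's description.

(a), (d), (e), (f)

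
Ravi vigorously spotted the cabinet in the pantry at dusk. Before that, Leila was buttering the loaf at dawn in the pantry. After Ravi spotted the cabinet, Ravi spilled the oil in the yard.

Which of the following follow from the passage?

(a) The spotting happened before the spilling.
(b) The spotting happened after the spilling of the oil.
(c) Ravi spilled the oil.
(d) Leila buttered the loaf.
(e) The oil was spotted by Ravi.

(a) Entailed — the narrative places the spotting before the spilling.
(b) Not entailed — the narrative places the spotting before the spilling, not after.
(c) Entailed — dropping 'in the yard' leaves a sub-description the original still satisfies.
(d) Not entailed — 'was buttering' is progressive on an accomplishment; it does not entail the completed 'buttered'.
(e) Not entailed — Ravi spotted the cabinet, not the oil; the oil belongs to the spilling event.

(a), (c)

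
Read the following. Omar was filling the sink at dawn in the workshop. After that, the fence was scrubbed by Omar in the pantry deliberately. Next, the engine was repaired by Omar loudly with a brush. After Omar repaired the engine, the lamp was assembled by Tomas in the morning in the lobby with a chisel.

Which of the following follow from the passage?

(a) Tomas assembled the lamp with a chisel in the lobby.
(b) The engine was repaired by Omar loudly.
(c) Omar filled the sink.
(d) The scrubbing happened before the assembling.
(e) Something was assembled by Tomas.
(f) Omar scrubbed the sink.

(a), (b), (d), (e)

(a) Entailed — this follows by dropping conjuncts from the assembling event's description.
(b) Entailed — this follows by dropping conjuncts from the repairing event's description.
(c) Not entailed — 'was filling' is progressive on an accomplishment; it does not entail the completed 'filled'.
(d) Entailed — the narrative places the scrubbing before the assembling.
(e) Entailed — dropping 'in the morning', 'in the lobby', 'with a chisel' and generalizing the patient leaves a sub-description the original still satisfies.
(f) Not entailed — Omar scrubbed the fence, not the sink; the sink belongs to the filling event.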